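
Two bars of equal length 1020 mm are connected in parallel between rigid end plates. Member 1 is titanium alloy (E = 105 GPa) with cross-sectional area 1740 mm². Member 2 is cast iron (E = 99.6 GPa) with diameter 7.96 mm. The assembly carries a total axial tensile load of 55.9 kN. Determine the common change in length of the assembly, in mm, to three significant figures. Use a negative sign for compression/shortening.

0.304 mm

A_2 = 49.76 mm².
Equal strain + equilibrium ⇒ each member carries load in proportion to AE: A₁E₁ = 182700000 N, A₂E₂ = 4957000 N, ΣAE = 187700000 N.
δ = PL/ΣAE = 55900·1020/187700000 = 0.3038 mm.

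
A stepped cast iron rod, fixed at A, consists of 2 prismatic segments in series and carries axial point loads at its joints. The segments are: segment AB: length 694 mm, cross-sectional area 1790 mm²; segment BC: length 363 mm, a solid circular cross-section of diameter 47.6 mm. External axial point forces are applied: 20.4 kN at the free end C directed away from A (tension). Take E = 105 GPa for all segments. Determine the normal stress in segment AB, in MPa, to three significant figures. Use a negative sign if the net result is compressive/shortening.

11.4 MPa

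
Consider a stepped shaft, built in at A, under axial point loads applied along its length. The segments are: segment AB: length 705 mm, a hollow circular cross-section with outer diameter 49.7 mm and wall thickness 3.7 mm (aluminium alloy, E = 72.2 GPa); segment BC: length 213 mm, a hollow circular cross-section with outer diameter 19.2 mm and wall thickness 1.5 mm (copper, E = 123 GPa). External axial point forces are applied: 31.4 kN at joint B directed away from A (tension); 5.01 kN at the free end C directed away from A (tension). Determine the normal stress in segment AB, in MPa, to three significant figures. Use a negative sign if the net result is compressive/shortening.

68.1 MPa

Internal axial forces (sectioning from the free end, tension +): N_BC = 5.01 kN, N_AB = 36.41 kN.
A_AB = 534.7 mm².
σ_AB = N_AB/A_AB = 36410/534.7 = 68.09 MPa.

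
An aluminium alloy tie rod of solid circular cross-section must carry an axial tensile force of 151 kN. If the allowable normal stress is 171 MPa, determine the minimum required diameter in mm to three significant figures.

33.5 mm

Required area A ≥ P/σ_allow = 151000/171 = 883 mm².
For a solid circular section, d ≥ √(4A/π) = 33.53 mm.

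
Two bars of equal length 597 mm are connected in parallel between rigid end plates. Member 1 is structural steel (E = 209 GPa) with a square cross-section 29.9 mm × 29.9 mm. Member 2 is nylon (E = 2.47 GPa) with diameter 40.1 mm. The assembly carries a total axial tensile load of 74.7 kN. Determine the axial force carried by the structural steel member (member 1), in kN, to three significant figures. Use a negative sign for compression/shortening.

A_1 = 894 mm².
A_2 = 1263 mm².
Equal strain + equilibrium ⇒ each member carries load in proportion to AE: A₁E₁ = 186800000 N, A₂E₂ = 3119000 N, ΣAE = 190000000 N.
F₁ = P·A₁E₁/ΣAE = 74700·186800000/190000000 = 73470 N.

73.5 kN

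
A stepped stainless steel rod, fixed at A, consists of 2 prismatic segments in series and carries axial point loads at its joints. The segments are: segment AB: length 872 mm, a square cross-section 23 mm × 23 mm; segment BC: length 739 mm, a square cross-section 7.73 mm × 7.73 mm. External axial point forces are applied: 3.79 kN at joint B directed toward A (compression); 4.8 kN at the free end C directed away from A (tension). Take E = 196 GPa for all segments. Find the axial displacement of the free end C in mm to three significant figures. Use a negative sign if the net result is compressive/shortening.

Internal axial forces (sectioning from the free end, tension +): N_BC = 4.8 kN, N_AB = 1.01 kN.
A_AB = 529 mm².
A_BC = 59.75 mm².
δ_AB = 1010·872/(529·196000) = 0.008494 mm
δ_BC = 4800·739/(59.75·196000) = 0.3029 mm
δ = Σδ_i = 0.3114 mm.

0.311 mm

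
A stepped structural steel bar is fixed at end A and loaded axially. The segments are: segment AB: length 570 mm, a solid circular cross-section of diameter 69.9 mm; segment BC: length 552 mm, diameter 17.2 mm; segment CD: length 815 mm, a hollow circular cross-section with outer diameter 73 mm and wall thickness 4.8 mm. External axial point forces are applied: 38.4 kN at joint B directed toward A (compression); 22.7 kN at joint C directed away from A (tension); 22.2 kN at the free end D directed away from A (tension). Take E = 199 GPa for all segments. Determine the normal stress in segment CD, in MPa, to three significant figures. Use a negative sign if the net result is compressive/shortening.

21.6 MPa

Internal axial forces (sectioning from the free end, tension +): N_CD = 22.2 kN, N_BC = 44.9 kN, N_AB = 6.5 kN.
A_CD = 1028 mm².
σ_CD = N_CD/A_CD = 22200/1028 = 21.59 MPa.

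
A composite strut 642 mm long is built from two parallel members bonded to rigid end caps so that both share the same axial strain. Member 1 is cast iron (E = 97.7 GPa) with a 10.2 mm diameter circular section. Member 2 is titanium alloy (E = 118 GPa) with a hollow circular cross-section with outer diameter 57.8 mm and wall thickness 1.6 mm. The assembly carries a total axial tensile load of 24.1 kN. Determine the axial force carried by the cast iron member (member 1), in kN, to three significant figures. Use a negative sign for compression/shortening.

4.66 kN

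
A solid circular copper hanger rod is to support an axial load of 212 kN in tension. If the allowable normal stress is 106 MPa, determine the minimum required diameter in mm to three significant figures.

50.5 mm

Required area A ≥ P/σ_allow = 212000/106 = 2000 mm².
For a solid circular section, d ≥ √(4A/π) = 50.46 mm.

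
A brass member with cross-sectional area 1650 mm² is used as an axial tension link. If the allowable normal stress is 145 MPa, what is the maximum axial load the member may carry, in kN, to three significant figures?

239 kN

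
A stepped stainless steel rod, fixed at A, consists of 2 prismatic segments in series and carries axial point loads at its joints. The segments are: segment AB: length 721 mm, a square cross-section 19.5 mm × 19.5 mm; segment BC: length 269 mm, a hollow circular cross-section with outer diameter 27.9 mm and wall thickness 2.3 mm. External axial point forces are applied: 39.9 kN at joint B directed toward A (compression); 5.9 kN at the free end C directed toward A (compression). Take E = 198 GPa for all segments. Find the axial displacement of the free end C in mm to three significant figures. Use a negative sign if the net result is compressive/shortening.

Internal axial forces (sectioning from the free end, tension +): N_BC = -5.9 kN, N_AB = -45.8 kN.
A_AB = 380.2 mm².
A_BC = 185 mm².
δ_AB = -45800·721/(380.2·198000) = -0.4386 mm
δ_BC = -5900·269/(185·198000) = -0.04333 mm
δ = Σδ_i = -0.4819 mm.

-0.482 mm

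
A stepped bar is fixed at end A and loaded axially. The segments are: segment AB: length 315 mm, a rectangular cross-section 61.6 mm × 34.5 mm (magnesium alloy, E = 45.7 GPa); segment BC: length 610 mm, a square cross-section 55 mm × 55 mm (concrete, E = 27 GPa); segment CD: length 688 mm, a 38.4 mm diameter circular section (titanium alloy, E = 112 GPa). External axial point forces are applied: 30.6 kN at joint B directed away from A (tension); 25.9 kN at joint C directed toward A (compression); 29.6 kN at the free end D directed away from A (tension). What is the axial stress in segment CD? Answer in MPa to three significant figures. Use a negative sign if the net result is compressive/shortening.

25.6 MPa

Internal axial forces (sectioning from the free end, tension +): N_CD = 29.6 kN, N_BC = 3.7 kN, N_AB = 34.3 kN.
A_CD = 1158 mm².
σ_CD = N_CD/A_CD = 29600/1158 = 25.56 MPa.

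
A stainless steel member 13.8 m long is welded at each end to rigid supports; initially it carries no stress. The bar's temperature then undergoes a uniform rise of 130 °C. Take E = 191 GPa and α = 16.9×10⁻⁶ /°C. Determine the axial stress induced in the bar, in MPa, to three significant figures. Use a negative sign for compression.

Free thermal expansion αLΔT = 16.9e-6 · 13800 · 130 = 30.32 mm.
The walls impose strain ε = −(30.32)/13800 = -2.1970e-03; σ = Eε = 191000 · -2.1970e-03 = -419.6 MPa.

-420 MPa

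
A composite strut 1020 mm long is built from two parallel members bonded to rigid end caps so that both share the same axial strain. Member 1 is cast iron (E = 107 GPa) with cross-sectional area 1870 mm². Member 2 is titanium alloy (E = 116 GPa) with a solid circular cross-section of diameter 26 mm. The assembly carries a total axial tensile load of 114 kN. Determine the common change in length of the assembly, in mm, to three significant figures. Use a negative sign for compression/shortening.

A_2 = 530.9 mm².
Equal strain + equilibrium ⇒ each member carries load in proportion to AE: A₁E₁ = 200100000 N, A₂E₂ = 61590000 N, ΣAE = 261700000 N.
δ = PL/ΣAE = 114000·1020/261700000 = 0.4444 mm.

0.444 mm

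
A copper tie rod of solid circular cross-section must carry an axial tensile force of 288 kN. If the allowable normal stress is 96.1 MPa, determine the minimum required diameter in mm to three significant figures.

Required area A ≥ P/σ_allow = 288000/96.1 = 2997 mm².
For a solid circular section, d ≥ √(4A/π) = 61.77 mm.

61.8 mm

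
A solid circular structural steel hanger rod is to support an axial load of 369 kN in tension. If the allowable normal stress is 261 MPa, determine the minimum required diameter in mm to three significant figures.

42.4 mm

Required area A ≥ P/σ_allow = 369000/261 = 1414 mm².
For a solid circular section, d ≥ √(4A/π) = 42.43 mm.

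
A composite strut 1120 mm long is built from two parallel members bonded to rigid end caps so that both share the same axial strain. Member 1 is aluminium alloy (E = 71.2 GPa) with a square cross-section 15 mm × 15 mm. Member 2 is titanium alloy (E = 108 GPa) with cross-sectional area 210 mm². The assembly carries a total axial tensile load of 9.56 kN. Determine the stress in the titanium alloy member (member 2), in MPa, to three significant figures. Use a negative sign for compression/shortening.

A_1 = 225 mm².
Equal strain + equilibrium ⇒ each member carries load in proportion to AE: A₁E₁ = 16020000 N, A₂E₂ = 22680000 N, ΣAE = 38700000 N.
σ₂ = P·E₂/ΣAE = 9560·108000/38700000 = 26.68 MPa.

26.7 MPa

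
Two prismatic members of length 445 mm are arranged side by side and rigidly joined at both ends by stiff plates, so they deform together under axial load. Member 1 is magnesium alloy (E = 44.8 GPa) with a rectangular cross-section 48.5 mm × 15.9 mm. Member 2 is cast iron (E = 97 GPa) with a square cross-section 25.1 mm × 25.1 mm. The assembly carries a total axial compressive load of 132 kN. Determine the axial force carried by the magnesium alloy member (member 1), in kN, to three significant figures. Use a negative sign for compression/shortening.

-47.7 kN

A_1 = 771.1 mm².
A_2 = 630 mm².
Equal strain + equilibrium ⇒ each member carries load in proportion to AE: A₁E₁ = 34550000 N, A₂E₂ = 61110000 N, ΣAE = 95660000 N.
F₁ = P·A₁E₁/ΣAE = -132000·34550000/95660000 = -47670 N.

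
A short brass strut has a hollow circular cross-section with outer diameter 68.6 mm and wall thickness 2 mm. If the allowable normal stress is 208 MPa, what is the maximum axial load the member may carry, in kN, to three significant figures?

A = 418.5 mm².
P_max = σ_allow · A = 208 · 418.5 = 87040 N = 87.04 kN.

87.0 kN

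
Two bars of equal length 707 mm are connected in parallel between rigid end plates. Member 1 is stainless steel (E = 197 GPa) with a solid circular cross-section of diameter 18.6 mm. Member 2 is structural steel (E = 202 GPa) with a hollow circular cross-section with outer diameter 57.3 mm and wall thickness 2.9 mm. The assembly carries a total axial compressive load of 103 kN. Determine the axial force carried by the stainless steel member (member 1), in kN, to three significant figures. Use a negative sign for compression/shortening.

-35.9 kN

A_1 = 271.7 mm².
A_2 = 495.6 mm².
Equal strain + equilibrium ⇒ each member carries load in proportion to AE: A₁E₁ = 53530000 N, A₂E₂ = 100100000 N, ΣAE = 153600000 N.
F₁ = P·A₁E₁/ΣAE = -103000·53530000/153600000 = -35880 N.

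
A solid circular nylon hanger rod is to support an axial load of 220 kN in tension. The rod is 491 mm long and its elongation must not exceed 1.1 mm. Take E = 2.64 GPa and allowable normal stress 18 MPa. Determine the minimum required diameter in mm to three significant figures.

218 mm

Required area A ≥ P/σ_allow = 220000/18 = 12220 mm².
For a solid circular section, d ≥ √(4A/π) = 124.7 mm.
Elongation limit: A ≥ PL/(Eδ_allow) = 220000·491/(2640·1.1) = 37200 mm² ⇒ d ≥ 217.6 mm.
The elongation limit governs.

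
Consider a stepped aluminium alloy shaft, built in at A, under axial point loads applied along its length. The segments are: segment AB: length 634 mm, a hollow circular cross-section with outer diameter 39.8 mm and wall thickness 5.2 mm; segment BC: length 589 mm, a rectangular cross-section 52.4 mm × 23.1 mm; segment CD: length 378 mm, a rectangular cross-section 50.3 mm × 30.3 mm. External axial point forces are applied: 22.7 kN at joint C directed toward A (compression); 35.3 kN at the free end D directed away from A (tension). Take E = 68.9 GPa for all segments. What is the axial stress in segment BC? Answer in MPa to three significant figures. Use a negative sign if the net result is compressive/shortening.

Internal axial forces (sectioning from the free end, tension +): N_CD = 35.3 kN, N_BC = 12.6 kN, N_AB = 12.6 kN.
A_BC = 1210 mm².
σ_BC = N_BC/A_BC = 12600/1210 = 10.41 MPa.

10.4 MPa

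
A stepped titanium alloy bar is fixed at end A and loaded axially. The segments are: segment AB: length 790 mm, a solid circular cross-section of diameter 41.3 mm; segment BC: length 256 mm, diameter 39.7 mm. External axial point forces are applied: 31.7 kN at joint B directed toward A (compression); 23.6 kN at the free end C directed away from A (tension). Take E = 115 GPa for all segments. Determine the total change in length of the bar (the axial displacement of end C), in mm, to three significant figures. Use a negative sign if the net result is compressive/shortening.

Internal axial forces (sectioning from the free end, tension +): N_BC = 23.6 kN, N_AB = -8.1 kN.
A_AB = 1340 mm².
A_BC = 1238 mm².
δ_AB = -8100·790/(1340·115000) = -0.04154 mm
δ_BC = 23600·256/(1238·115000) = 0.04244 mm
δ = Σδ_i = 0.0009048 mm.

9.05e-04 mm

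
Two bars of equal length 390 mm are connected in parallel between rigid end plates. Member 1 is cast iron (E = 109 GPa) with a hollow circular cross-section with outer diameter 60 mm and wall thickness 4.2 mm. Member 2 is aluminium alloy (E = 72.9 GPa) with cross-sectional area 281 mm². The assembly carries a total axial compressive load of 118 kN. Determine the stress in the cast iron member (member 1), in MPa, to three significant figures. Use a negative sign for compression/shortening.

-128 MPa

A_1 = 736.3 mm².
Equal strain + equilibrium ⇒ each member carries load in proportion to AE: A₁E₁ = 80250000 N, A₂E₂ = 20480000 N, ΣAE = 100700000 N.
σ₁ = P·E₁/ΣAE = -118000·109000/100700000 = -127.7 MPa.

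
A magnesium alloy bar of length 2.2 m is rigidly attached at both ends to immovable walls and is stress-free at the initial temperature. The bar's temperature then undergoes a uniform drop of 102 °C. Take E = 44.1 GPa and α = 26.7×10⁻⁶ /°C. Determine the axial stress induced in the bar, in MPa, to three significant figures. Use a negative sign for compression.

120 MPa

Free thermal expansion αLΔT = 26.7e-6 · 2200 · -102 = -5.991 mm.
The walls impose strain ε = −(-5.991)/2200 = 2.7234e-03; σ = Eε = 44100 · 2.7234e-03 = 120.1 MPa.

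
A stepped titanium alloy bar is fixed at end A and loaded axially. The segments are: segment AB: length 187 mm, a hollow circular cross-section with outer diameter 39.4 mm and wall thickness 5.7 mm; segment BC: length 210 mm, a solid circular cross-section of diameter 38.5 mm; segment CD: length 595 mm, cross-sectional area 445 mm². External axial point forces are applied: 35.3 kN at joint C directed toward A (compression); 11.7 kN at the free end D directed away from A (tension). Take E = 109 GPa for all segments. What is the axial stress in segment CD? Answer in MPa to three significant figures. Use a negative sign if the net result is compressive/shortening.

Internal axial forces (sectioning from the free end, tension +): N_CD = 11.7 kN, N_BC = -23.6 kN, N_AB = -23.6 kN.
σ_CD = N_CD/A_CD = 11700/445 = 26.29 MPa.

26.3 MPa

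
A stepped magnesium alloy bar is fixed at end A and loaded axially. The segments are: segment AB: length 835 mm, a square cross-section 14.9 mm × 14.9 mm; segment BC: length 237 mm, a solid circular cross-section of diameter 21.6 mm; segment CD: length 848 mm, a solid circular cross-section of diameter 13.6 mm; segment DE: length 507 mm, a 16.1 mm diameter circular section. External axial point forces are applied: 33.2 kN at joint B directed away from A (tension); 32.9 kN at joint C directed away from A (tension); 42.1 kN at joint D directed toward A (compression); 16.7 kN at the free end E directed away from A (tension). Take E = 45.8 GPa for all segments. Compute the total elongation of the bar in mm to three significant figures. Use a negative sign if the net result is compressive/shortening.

Internal axial forces (sectioning from the free end, tension +): N_DE = 16.7 kN, N_CD = -25.4 kN, N_BC = 7.5 kN, N_AB = 40.7 kN.
A_AB = 222 mm².
A_BC = 366.4 mm².
A_CD = 145.3 mm².
A_DE = 203.6 mm².
δ_AB = 40700·835/(222·45800) = 3.342 mm
δ_BC = 7500·237/(366.4·45800) = 0.1059 mm
δ_CD = -25400·848/(145.3·45800) = -3.237 mm
δ_DE = 16700·507/(203.6·45800) = 0.9081 mm
δ = Σδ_i = 1.119 mm.

1.12 mm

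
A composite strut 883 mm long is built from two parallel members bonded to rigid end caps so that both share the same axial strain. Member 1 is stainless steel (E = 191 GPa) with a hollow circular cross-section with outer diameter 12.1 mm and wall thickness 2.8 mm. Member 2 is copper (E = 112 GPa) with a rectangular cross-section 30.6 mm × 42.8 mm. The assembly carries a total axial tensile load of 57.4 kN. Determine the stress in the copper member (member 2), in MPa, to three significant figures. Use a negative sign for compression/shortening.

39.6 MPa

A_1 = 81.81 mm².
A_2 = 1310 mm².
Equal strain + equilibrium ⇒ each member carries load in proportion to AE: A₁E₁ = 15630000 N, A₂E₂ = 146700000 N, ΣAE = 162300000 N.
σ₂ = P·E₂/ΣAE = 57400·112000/162300000 = 39.61 MPa.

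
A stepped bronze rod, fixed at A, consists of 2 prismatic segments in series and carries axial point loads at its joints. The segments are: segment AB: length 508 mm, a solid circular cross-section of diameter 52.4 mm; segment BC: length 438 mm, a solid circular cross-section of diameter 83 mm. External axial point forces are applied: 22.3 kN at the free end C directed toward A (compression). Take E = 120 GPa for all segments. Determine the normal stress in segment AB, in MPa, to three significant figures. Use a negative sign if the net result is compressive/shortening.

Internal axial forces (sectioning from the free end, tension +): N_BC = -22.3 kN, N_AB = -22.3 kN.
A_AB = 2157 mm².
σ_AB = N_AB/A_AB = -22300/2157 = -10.34 MPa.

-10.3 MPa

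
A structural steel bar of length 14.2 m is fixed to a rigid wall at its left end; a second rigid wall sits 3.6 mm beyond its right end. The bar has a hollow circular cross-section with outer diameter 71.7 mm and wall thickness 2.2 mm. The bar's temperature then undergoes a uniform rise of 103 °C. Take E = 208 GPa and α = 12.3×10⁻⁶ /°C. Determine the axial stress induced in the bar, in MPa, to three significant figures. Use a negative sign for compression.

Free thermal expansion αLΔT = 12.3e-6 · 14200 · 103 = 17.99 mm.
The walls engage after the gap closes; constrained expansion = 17.99 − 3.6 = 14.39 mm.
The walls impose strain ε = −(14.39)/14200 = -1.0134e-03; σ = Eε = 208000 · -1.0134e-03 = -210.8 MPa.

-211 MPa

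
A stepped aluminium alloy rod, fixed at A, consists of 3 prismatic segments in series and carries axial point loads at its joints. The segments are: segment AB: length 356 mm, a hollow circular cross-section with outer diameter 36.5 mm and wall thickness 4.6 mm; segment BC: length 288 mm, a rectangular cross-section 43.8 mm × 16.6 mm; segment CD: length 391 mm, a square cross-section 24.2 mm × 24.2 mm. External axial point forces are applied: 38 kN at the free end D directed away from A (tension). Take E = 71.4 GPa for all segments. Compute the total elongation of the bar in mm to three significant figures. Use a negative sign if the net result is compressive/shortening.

0.977 mm

Internal axial forces (sectioning from the free end, tension +): N_CD = 38 kN, N_BC = 38 kN, N_AB = 38 kN.
A_AB = 461 mm².
A_BC = 727.1 mm².
A_CD = 585.6 mm².
δ_AB = 38000·356/(461·71400) = 0.411 mm
δ_BC = 38000·288/(727.1·71400) = 0.2108 mm
δ_CD = 38000·391/(585.6·71400) = 0.3553 mm
δ = Σδ_i = 0.9771 mm.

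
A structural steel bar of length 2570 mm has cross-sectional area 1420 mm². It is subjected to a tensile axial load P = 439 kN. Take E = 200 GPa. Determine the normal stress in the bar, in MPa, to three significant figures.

309 MPa

σ = N/A = 439000/1420 = 309.2 MPa.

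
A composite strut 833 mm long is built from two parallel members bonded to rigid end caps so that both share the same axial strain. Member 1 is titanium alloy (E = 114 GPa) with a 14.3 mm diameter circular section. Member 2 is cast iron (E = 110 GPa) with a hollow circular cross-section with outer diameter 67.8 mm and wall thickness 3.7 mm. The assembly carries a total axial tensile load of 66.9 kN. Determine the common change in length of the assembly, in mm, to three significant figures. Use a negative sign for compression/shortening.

A_1 = 160.6 mm².
A_2 = 745.1 mm².
Equal strain + equilibrium ⇒ each member carries load in proportion to AE: A₁E₁ = 18310000 N, A₂E₂ = 81960000 N, ΣAE = 100300000 N.
δ = PL/ΣAE = 66900·833/100300000 = 0.5558 mm.

0.556 mm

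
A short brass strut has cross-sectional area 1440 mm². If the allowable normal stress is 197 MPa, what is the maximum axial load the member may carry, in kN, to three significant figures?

284 kN

P_max = σ_allow · A = 197 · 1440 = 283700 N = 283.7 kN.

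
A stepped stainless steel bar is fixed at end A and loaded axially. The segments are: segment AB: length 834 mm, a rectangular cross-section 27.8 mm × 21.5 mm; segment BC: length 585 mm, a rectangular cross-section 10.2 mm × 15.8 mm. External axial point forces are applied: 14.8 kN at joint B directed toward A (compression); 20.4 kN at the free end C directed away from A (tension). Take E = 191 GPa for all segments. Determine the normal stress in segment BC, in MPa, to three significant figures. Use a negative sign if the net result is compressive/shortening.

Internal axial forces (sectioning from the free end, tension +): N_BC = 20.4 kN, N_AB = 5.6 kN.
A_BC = 161.2 mm².
σ_BC = N_BC/A_BC = 20400/161.2 = 126.6 MPa.

127 MPa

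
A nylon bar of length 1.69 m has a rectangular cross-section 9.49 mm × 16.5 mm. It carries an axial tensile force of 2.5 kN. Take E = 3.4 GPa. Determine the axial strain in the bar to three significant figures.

0.00470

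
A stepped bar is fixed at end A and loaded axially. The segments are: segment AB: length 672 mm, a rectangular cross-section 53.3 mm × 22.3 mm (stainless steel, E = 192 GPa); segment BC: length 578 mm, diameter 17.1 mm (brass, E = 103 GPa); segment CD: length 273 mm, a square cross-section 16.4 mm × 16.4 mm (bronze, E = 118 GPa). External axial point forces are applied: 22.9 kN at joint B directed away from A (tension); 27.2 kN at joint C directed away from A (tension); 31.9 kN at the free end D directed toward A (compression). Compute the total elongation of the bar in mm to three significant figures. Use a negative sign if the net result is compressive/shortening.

Internal axial forces (sectioning from the free end, tension +): N_CD = -31.9 kN, N_BC = -4.7 kN, N_AB = 18.2 kN.
A_AB = 1189 mm².
A_BC = 229.7 mm².
A_CD = 269 mm².
δ_AB = 18200·672/(1189·192000) = 0.05359 mm
δ_BC = -4700·578/(229.7·103000) = -0.1148 mm
δ_CD = -31900·273/(269·118000) = -0.2744 mm
δ = Σδ_i = -0.3357 mm.

-0.336 mm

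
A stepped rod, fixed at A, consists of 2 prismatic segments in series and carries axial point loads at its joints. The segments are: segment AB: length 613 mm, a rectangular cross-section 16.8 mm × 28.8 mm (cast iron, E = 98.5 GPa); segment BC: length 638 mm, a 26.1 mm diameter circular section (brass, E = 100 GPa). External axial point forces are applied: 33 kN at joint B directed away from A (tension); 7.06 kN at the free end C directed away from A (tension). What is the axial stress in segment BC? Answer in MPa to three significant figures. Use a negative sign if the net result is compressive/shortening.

13.2 MPa

Internal axial forces (sectioning from the free end, tension +): N_BC = 7.06 kN, N_AB = 40.06 kN.
A_BC = 535 mm².
σ_BC = N_BC/A_BC = 7060/535 = 13.2 MPa.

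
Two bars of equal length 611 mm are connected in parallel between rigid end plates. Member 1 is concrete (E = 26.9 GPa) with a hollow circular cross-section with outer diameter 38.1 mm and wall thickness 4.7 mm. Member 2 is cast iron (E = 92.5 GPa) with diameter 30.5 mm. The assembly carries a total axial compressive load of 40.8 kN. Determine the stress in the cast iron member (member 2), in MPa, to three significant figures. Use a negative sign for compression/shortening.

-46.7 MPa

A_1 = 493.2 mm².
A_2 = 730.6 mm².
Equal strain + equilibrium ⇒ each member carries load in proportion to AE: A₁E₁ = 13270000 N, A₂E₂ = 67580000 N, ΣAE = 80850000 N.
σ₂ = P·E₂/ΣAE = -40800·92500/80850000 = -46.68 MPa.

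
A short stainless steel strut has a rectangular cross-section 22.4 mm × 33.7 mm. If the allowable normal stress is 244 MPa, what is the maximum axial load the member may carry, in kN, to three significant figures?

A = 754.9 mm².
P_max = σ_allow · A = 244 · 754.9 = 184200 N = 184.2 kN.

184 kN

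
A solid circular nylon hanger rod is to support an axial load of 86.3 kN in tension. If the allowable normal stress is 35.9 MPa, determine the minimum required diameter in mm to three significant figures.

55.3 mm

Required area A ≥ P/σ_allow = 86300/35.9 = 2404 mm².
For a solid circular section, d ≥ √(4A/π) = 55.32 mm.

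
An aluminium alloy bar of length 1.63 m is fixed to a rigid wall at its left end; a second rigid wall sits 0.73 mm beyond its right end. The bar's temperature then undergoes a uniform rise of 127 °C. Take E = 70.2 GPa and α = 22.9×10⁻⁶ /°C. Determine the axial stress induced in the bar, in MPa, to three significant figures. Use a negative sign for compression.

-173 MPa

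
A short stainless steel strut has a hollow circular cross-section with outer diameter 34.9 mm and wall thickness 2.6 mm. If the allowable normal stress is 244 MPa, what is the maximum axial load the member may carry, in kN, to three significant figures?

64.4 kN

A = 263.8 mm².
P_max = σ_allow · A = 244 · 263.8 = 64370 N = 64.37 kN.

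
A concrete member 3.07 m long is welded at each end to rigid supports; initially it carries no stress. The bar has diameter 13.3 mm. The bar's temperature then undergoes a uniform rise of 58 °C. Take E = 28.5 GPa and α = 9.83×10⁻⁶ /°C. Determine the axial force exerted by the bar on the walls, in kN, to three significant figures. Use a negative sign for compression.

Free thermal expansion αLΔT = 9.83e-6 · 3070 · 58 = 1.75 mm.
The walls impose strain ε = −(1.75)/3070 = -5.7014e-04; σ = Eε = 28500 · -5.7014e-04 = -16.25 MPa.
Wall reaction R = σ·A = -16.25·138.9 = -2257 N = -2.257 kN.

-2.26 kN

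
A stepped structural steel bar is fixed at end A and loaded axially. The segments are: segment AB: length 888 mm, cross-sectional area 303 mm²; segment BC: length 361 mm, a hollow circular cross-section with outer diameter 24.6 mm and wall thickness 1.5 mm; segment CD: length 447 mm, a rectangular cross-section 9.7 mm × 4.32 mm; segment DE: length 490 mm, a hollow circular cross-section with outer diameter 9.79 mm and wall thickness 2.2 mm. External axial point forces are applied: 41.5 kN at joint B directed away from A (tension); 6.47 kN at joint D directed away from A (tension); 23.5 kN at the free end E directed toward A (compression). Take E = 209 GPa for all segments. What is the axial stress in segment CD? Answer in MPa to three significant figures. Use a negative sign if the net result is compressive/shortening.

Internal axial forces (sectioning from the free end, tension +): N_DE = -23.5 kN, N_CD = -17.03 kN, N_BC = -17.03 kN, N_AB = 24.47 kN.
A_CD = 41.9 mm².
σ_CD = N_CD/A_CD = -17030/41.9 = -406.4 MPa.

-406 MPa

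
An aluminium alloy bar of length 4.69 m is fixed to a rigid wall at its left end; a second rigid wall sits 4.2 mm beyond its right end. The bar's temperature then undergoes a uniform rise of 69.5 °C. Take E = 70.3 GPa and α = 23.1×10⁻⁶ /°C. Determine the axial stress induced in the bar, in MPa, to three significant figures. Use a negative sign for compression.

Free thermal expansion αLΔT = 23.1e-6 · 4690 · 69.5 = 7.53 mm.
The walls engage after the gap closes; constrained expansion = 7.53 − 4.2 = 3.33 mm.
The walls impose strain ε = −(3.33)/4690 = -7.0993e-04; σ = Eε = 70300 · -7.0993e-04 = -49.91 MPa.

-49.9 MPa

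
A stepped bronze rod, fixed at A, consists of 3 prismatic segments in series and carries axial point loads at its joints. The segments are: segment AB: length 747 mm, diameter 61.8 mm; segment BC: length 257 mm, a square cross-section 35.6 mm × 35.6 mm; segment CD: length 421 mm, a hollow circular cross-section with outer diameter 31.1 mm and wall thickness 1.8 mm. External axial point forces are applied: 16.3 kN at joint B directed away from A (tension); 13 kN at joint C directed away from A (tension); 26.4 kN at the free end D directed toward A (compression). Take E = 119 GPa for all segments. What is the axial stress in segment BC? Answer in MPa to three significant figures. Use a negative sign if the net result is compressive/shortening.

-10.6 MPa

Internal axial forces (sectioning from the free end, tension +): N_CD = -26.4 kN, N_BC = -13.4 kN, N_AB = 2.9 kN.
A_BC = 1267 mm².
σ_BC = N_BC/A_BC = -13400/1267 = -10.57 MPa.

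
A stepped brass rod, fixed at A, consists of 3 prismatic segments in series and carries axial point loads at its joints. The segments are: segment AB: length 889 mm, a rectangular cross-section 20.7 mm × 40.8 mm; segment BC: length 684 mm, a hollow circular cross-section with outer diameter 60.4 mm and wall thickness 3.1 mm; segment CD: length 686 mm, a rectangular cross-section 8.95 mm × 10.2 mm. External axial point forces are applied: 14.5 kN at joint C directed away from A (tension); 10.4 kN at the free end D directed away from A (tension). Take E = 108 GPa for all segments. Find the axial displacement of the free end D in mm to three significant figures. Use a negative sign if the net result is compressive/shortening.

1.25 mm

Internal axial forces (sectioning from the free end, tension +): N_CD = 10.4 kN, N_BC = 24.9 kN, N_AB = 24.9 kN.
A_AB = 844.6 mm².
A_BC = 558 mm².
A_CD = 91.29 mm².
δ_AB = 24900·889/(844.6·108000) = 0.2427 mm
δ_BC = 24900·684/(558·108000) = 0.2826 mm
δ_CD = 10400·686/(91.29·108000) = 0.7236 mm
δ = Σδ_i = 1.249 mm.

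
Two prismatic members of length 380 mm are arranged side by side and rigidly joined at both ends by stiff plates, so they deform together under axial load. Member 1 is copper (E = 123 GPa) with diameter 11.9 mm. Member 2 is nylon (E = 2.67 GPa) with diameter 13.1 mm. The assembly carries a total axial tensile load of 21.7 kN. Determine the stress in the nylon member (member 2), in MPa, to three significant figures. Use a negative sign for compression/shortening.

4.13 MPa

A_1 = 111.2 mm².
A_2 = 134.8 mm².
Equal strain + equilibrium ⇒ each member carries load in proportion to AE: A₁E₁ = 13680000 N, A₂E₂ = 359900 N, ΣAE = 14040000 N.
σ₂ = P·E₂/ΣAE = 21700·2670/14040000 = 4.127 MPa.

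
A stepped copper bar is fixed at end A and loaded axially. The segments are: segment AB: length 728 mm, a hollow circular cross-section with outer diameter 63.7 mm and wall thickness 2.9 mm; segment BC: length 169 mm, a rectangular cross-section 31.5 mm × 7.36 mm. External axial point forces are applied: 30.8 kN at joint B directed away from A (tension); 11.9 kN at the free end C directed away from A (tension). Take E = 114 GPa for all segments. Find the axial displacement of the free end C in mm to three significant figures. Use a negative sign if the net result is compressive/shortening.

0.568 mm

Internal axial forces (sectioning from the free end, tension +): N_BC = 11.9 kN, N_AB = 42.7 kN.
A_AB = 553.9 mm².
A_BC = 231.8 mm².
δ_AB = 42700·728/(553.9·114000) = 0.4923 mm
δ_BC = 11900·169/(231.8·114000) = 0.07609 mm
δ = Σδ_i = 0.5684 mm.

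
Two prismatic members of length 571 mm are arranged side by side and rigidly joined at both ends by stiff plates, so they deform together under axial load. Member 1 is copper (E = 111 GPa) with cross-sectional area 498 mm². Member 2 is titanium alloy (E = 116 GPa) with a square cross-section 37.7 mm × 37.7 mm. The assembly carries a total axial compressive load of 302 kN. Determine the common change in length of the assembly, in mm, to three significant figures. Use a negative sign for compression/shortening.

-0.783 mm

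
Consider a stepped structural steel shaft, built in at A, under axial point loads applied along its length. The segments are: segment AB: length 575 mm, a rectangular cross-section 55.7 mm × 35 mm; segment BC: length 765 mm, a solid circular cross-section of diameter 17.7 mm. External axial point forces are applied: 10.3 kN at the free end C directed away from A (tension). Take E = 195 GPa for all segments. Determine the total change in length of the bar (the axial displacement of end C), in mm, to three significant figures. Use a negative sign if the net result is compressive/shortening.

0.180 mm

Internal axial forces (sectioning from the free end, tension +): N_BC = 10.3 kN, N_AB = 10.3 kN.
A_AB = 1950 mm².
A_BC = 246.1 mm².
δ_AB = 10300·575/(1950·195000) = 0.01558 mm
δ_BC = 10300·765/(246.1·195000) = 0.1642 mm
δ = Σδ_i = 0.1798 mm.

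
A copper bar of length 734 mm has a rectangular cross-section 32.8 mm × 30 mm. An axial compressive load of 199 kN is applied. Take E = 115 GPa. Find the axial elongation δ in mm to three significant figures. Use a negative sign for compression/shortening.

-1.29 mm

A = 984 mm².
δ_mech = NL/(AE) = -199000·734/(984·115000) = -1.291 mm.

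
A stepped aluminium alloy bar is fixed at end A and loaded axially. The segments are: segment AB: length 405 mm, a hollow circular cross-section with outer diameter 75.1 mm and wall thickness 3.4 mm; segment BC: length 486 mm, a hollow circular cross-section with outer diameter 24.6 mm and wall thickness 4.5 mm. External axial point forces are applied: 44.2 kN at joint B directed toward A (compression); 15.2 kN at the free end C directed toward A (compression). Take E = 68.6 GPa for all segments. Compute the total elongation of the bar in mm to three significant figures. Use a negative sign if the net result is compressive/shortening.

-0.837 mm

Internal axial forces (sectioning from the free end, tension +): N_BC = -15.2 kN, N_AB = -59.4 kN.
A_AB = 765.9 mm².
A_BC = 284.2 mm².
δ_AB = -59400·405/(765.9·68600) = -0.4579 mm
δ_BC = -15200·486/(284.2·68600) = -0.379 mm
δ = Σδ_i = -0.8369 mm.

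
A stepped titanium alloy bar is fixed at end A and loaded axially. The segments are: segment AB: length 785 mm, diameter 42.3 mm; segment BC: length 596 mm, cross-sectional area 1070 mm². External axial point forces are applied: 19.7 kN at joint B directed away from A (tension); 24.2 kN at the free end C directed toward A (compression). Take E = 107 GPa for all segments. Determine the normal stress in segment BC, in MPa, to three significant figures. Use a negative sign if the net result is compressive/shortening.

-22.6 MPa

Internal axial forces (sectioning from the free end, tension +): N_BC = -24.2 kN, N_AB = -4.5 kN.
σ_BC = N_BC/A_BC = -24200/1070 = -22.62 MPa.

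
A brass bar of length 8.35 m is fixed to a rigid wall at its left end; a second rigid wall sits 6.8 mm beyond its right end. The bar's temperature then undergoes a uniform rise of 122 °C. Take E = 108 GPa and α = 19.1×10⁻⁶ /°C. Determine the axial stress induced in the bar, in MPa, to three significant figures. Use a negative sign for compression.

-164 MPa

Free thermal expansion αLΔT = 19.1e-6 · 8350 · 122 = 19.46 mm.
The walls engage after the gap closes; constrained expansion = 19.46 − 6.8 = 12.66 mm.
The walls impose strain ε = −(12.66)/8350 = -1.5158e-03; σ = Eε = 108000 · -1.5158e-03 = -163.7 MPa.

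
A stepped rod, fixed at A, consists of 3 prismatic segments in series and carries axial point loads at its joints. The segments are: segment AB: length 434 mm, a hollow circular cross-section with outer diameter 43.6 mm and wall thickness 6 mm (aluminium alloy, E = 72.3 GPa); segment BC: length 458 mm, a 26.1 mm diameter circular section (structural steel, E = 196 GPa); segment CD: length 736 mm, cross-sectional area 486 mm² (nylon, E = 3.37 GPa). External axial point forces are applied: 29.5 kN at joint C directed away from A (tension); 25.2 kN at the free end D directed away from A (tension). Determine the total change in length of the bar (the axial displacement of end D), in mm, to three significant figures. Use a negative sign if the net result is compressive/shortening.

12.0 mm

Internal axial forces (sectioning from the free end, tension +): N_CD = 25.2 kN, N_BC = 54.7 kN, N_AB = 54.7 kN.
A_AB = 708.7 mm².
A_BC = 535 mm².
δ_AB = 54700·434/(708.7·72300) = 0.4633 mm
δ_BC = 54700·458/(535·196000) = 0.2389 mm
δ_CD = 25200·736/(486·3370) = 11.32 mm
δ = Σδ_i = 12.03 mm.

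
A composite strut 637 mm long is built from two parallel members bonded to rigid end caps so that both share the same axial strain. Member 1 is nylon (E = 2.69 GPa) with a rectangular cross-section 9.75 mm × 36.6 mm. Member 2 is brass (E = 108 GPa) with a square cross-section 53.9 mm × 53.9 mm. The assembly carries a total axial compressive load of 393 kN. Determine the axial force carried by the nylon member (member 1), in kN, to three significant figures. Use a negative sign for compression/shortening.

-1.20 kN

A_1 = 356.9 mm².
A_2 = 2905 mm².
Equal strain + equilibrium ⇒ each member carries load in proportion to AE: A₁E₁ = 959900 N, A₂E₂ = 313800000 N, ΣAE = 314700000 N.
F₁ = P·A₁E₁/ΣAE = -393000·959900/314700000 = -1199 N.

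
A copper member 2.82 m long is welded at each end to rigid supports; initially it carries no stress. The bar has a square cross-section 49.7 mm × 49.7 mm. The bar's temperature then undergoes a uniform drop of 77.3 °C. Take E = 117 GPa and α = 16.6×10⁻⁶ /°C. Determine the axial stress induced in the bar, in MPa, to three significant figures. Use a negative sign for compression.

Free thermal expansion αLΔT = 16.6e-6 · 2820 · -77.3 = -3.619 mm.
The walls impose strain ε = −(-3.619)/2820 = 1.2832e-03; σ = Eε = 117000 · 1.2832e-03 = 150.1 MPa.

150 MPa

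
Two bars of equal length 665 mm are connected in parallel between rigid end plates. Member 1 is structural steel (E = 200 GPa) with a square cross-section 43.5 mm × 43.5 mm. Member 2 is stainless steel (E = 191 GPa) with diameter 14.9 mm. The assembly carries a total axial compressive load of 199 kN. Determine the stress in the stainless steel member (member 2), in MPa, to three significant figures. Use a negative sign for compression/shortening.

A_1 = 1892 mm².
A_2 = 174.4 mm².
Equal strain + equilibrium ⇒ each member carries load in proportion to AE: A₁E₁ = 378400000 N, A₂E₂ = 33300000 N, ΣAE = 411800000 N.
σ₂ = P·E₂/ΣAE = -199000·191000/411800000 = -92.31 MPa.

-92.3 MPa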